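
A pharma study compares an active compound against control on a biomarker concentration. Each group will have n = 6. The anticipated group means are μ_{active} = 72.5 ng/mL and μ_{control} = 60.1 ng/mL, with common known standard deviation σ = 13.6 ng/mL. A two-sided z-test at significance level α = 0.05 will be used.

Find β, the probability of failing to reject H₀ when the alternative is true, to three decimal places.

Standardized effect: d = |μ_{active} − μ_{control}| / σ = |72.5 − 60.1| / 13.6 = 0.9118
Noncentrality parameter: δ = d·√(n/2) = 0.9118 × √(6/2) = 1.5792
Critical value for a two-sided test at α = 0.05: z_{α/2} = 1.960.
Power = Φ(δ − 1.960) + Φ(−δ − 1.960) = Φ(-0.381) + Φ(-3.539) = 0.3517 + 0.0002 = 0.3519.
Type II error: β = 1 − power = 1 − 0.3519 = 0.6481.

β ≈ 0.648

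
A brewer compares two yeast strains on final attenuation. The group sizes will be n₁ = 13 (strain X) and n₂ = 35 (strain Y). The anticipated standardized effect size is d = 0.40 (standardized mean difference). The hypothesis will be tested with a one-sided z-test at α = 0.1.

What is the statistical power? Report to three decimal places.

Power ≈ 0.480

Noncentrality parameter: δ = d / √(1/n₁ + 1/n₂) = 0.40 / √(1/13 + 1/35) = 1.2315
Critical value for a one-sided test at α = 0.1: z_α = 1.282.
Power = P(Z > 1.282 − δ) = Φ(-0.050) = 0.4801.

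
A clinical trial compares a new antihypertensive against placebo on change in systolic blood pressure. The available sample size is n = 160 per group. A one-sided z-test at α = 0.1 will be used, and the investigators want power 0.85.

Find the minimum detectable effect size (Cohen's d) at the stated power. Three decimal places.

d ≈ 0.259

Need Φ(δ − 1.282) = 0.85, so δ = 1.282 + 1.036 = 2.318.
δ = d·√(n/2) ⇒ d = δ/√(n/2) = 2.318/√(160/2) = 0.2592.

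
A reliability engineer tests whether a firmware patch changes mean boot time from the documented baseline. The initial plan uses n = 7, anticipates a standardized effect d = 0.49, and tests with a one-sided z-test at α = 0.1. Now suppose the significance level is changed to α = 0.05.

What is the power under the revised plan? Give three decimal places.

δ = d·√n = 0.49 × √7 = 1.2964 (unchanged). New critical value: z_{0.05} = 1.645.
Revised power = P(Z > 1.645 − δ) = Φ(-0.348) = 0.3638.

Power ≈ 0.364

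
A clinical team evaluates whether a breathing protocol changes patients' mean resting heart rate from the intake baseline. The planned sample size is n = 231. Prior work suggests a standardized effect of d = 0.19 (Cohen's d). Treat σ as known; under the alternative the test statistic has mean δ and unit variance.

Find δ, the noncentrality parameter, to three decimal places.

The noncentrality parameter scales effect size by the design's sample-size factor: δ = d·√n = 0.19 × √231 = 2.8877

δ ≈ 2.888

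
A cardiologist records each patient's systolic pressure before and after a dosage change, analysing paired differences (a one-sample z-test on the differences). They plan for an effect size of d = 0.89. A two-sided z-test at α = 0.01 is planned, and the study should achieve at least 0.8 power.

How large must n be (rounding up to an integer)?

n = 15

Set Φ(δ − 2.576) = 0.8; then δ − 2.576 = Φ⁻¹(0.8) = 0.842, giving δ = 3.417.
(Ignoring the negligible lower-tail rejection probability gives the usual closed-form inversion.)
δ = d·√n ⇒ n = (δ/d)² = (3.417 / 0.89)² = 14.74.
Round up to the next whole unit.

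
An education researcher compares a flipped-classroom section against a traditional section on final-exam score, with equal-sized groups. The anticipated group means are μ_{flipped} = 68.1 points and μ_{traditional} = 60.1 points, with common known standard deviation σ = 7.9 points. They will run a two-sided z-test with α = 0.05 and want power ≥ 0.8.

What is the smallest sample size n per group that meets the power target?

n = 16 per group

Standardized effect: d = |μ_{flipped} − μ_{traditional}| / σ = |68.1 − 60.1| / 7.9 = 1.0127
For power 0.8 need Φ(δ − z_{0.025}) = 0.8, so δ = z_{0.025} + z_{0.20} = 1.960 + 0.842 = 2.802.
(Ignoring the negligible lower-tail rejection probability gives the usual closed-form inversion.)
δ = d·√(n/2) ⇒ n = 2(δ/d)² = 2 × (2.802 / 1.0127)² = 15.31.
Rounding up, n = 16 per group.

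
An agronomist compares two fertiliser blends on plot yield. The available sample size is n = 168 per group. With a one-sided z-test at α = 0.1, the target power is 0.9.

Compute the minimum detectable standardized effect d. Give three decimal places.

Need Φ(δ − 1.282) = 0.9, so δ = 1.282 + 1.282 = 2.563.
δ = d·√(n/2) ⇒ d = δ/√(n/2) = 2.563/√(168/2) = 0.2797.

d ≈ 0.280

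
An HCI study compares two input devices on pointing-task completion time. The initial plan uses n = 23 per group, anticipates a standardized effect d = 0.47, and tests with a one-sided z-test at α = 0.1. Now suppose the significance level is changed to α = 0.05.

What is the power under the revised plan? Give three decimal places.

δ = d·√(n/2) = 0.47 × √(23/2) = 1.5938 (unchanged). New critical value: z_{0.05} = 1.645.
Revised power = Φ(δ − 1.645) = Φ(-0.051) = 0.4797.

Power ≈ 0.480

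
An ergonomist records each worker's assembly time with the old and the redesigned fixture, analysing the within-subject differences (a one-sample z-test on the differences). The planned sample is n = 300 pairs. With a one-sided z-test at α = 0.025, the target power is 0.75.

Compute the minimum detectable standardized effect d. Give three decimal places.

d ≈ 0.152

Required noncentrality: δ = z_{0.025} + z_{0.25} = 1.960 + 0.674 = 2.634.
δ = d·√n ⇒ d = δ/√n = 2.634/√300 = 0.1521.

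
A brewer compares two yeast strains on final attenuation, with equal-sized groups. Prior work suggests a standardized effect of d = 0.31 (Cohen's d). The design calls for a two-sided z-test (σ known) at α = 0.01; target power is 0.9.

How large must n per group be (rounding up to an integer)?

Set Φ(δ − 2.576) = 0.9; then δ − 2.576 = Φ⁻¹(0.9) = 1.282, giving δ = 3.857.
(For δ > 0 the lower-tail rejection region contributes negligibly to power, so the one-term inversion is standard.)
δ = d·√(n/2) ⇒ n = 2(δ/d)² = 2 × (3.857 / 0.31)² = 309.66.
Round up to the next whole unit.

n = 310 per group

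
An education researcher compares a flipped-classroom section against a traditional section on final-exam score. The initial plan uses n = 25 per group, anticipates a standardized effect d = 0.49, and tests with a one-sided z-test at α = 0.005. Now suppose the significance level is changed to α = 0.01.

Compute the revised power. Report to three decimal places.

Power ≈ 0.276

δ = d·√(n/2) = 0.49 × √(25/2) = 1.7324 (unchanged). New critical value: z_{0.01} = 2.326.
Revised power = Φ(δ − 2.326) = Φ(-0.594) = 0.2763.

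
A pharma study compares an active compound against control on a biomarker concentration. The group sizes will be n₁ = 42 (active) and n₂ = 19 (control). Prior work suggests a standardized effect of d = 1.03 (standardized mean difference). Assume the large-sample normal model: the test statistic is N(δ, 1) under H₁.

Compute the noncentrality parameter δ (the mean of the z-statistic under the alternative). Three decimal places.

δ ≈ 3.725

δ = d / √(1/n₁ + 1/n₂) = 1.03 / √(1/42 + 1/19) = 3.7254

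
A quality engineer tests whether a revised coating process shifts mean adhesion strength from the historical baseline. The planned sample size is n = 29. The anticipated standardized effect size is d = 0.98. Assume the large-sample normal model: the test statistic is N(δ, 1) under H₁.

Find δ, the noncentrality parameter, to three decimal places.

δ ≈ 5.277

δ = d·√n = 0.98 × √29 = 5.2775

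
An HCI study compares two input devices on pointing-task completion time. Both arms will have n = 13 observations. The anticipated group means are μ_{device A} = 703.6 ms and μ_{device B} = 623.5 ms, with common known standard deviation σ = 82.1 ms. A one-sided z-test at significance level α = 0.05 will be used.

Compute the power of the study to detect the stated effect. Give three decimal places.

Standardized effect: d = |μ_{device A} − μ_{device B}| / σ = |703.6 − 623.5| / 82.1 = 0.9756
Noncentrality parameter: δ = d·√(n/2) = 0.9756 × √(13/2) = 2.4874
Critical value for a one-sided test at α = 0.05: z_α = 1.645.
Power = Φ(δ − 1.645) = Φ(0.843) = 0.8003.

Power ≈ 0.800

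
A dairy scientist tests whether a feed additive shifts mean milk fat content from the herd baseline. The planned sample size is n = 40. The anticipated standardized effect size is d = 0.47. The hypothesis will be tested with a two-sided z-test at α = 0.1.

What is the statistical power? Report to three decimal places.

Noncentrality parameter: δ = d·√n = 0.47 × √40 = 2.9725
Two-sided α = 0.1 → critical value z_{0.05} = 1.645.
Power = Φ(δ − 1.645) + Φ(−δ − 1.645) = Φ(1.328) + Φ(-4.617) = 0.9079 + 0.0000 = 0.9079.

Power ≈ 0.908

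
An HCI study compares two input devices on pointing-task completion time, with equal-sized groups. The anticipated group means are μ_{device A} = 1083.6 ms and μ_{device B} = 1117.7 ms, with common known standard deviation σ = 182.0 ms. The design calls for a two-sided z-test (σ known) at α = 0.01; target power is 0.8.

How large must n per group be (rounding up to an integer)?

Standardized effect: d = |μ_{device A} − μ_{device B}| / σ = |1083.6 − 1117.7| / 182.0 = 0.1874
For power 0.8 need Φ(δ − z_{0.005}) = 0.8, so δ = z_{0.005} + z_{0.20} = 2.576 + 0.842 = 3.417.
(For δ > 0 the lower-tail rejection region contributes negligibly to power, so the one-term inversion is standard.)
δ = d·√(n/2) ⇒ n = 2(δ/d)² = 2 × (3.417 / 0.1874)² = 665.38.
Rounding up, n = 666 per group.

n = 666 per group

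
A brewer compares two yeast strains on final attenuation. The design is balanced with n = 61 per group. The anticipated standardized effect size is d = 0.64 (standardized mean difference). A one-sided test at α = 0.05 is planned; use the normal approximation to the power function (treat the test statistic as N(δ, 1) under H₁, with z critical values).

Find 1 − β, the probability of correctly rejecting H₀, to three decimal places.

Power ≈ 0.971

Noncentrality parameter: δ = d·√(n/2) = 0.64 × √(61/2) = 3.5345
Critical value for a one-sided test at α = 0.05: z_α = 1.645.
Power = Φ(δ − 1.645) = Φ(1.890) = 0.9706.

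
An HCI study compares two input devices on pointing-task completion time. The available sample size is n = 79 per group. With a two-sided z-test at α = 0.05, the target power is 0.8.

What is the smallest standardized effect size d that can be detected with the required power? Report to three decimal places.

Need Φ(δ − 1.960) = 0.8, so δ = 1.960 + 0.842 = 2.802.
(The second rejection-region term Φ(−δ − z_{α/2}) is negligible and dropped.)
δ = d·√(n/2) ⇒ d = δ/√(n/2) = 2.802/√(79/2) = 0.4458.

d ≈ 0.446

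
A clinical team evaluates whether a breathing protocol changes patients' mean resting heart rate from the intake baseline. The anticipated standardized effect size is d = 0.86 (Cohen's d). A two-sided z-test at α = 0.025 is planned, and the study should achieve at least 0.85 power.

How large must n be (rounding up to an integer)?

n = 15

For power 0.85 need Φ(δ − z_{0.0125}) = 0.85, so δ = z_{0.0125} + z_{0.15} = 2.241 + 1.036 = 3.278.
(Ignoring the negligible lower-tail rejection probability gives the usual closed-form inversion.)
δ = d·√n ⇒ n = (δ/d)² = (3.278 / 0.86)² = 14.53.
Rounding up, n = 15.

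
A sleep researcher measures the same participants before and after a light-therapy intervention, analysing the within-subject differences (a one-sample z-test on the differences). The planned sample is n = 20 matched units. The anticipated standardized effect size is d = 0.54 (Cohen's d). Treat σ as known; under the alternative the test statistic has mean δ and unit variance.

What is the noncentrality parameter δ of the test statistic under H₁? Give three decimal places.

The noncentrality parameter scales effect size by the design's sample-size factor: δ = d·√n = 0.54 × √20 = 2.4150

δ ≈ 2.415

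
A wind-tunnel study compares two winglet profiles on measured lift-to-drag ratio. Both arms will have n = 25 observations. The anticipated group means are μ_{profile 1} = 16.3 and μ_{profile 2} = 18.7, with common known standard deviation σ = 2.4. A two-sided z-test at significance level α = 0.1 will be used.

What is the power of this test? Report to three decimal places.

Power ≈ 0.971

Standardized effect: d = |μ_{profile 1} − μ_{profile 2}| / σ = |16.3 − 18.7| / 2.4 = 1.0000
Noncentrality parameter: δ = d·√(n/2) = 1.0000 × √(25/2) = 3.5355
Critical value for a two-sided test at α = 0.1: z_{α/2} = 1.645.
Power = Φ(δ − 1.645) + Φ(−δ − 1.645) = Φ(1.891) + Φ(-5.180) = 0.9707 + 0.0000 = 0.9707.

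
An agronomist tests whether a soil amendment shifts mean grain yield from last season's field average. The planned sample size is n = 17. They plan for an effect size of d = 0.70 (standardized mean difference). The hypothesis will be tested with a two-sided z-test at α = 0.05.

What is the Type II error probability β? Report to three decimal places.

Noncentrality parameter: δ = d·√n = 0.70 × √17 = 2.8862
Critical value for a two-sided test at α = 0.05: z_{α/2} = 1.960.
Power = Φ(δ − 1.960) + Φ(−δ − 1.960) = Φ(0.926) + Φ(-4.846) = 0.8228 + 0.0000 = 0.8228.
Type II error: β = 1 − power = 1 − 0.8228 = 0.1772.

β ≈ 0.177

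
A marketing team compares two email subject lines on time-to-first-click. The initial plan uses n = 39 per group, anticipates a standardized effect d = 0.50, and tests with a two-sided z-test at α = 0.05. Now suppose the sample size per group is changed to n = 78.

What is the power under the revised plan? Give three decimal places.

Power ≈ 0.877

With n = 78 per group: δ = d·√(n/2) = 0.50 × √(78/2) = 3.1225. Critical value z_{0.025} = 1.960.
Revised power = Φ(δ − 1.960) + Φ(−δ − 1.960) = Φ(1.163) + Φ(-5.082) = 0.8775 + 0.0000 = 0.8775.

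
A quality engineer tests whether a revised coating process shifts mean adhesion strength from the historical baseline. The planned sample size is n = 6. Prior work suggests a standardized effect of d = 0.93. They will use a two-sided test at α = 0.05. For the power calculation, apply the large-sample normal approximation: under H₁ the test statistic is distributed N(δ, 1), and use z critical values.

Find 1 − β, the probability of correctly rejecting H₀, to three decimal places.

Noncentrality parameter: δ = d·√n = 0.93 × √6 = 2.2780
Critical value for a two-sided test at α = 0.05: z_{α/2} = 1.960.
Power = Φ(δ − 1.960) + Φ(−δ − 1.960) = Φ(0.318) + Φ(-4.238) = 0.6248 + 0.0000 = 0.6248.

Power ≈ 0.625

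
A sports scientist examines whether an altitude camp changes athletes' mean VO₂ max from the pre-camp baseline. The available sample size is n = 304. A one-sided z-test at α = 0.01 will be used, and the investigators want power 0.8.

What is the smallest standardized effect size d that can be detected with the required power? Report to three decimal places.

d ≈ 0.182

Need Φ(δ − 2.326) = 0.8, so δ = 2.326 + 0.842 = 3.168.
δ = d·√n ⇒ d = δ/√n = 3.168/√304 = 0.1817.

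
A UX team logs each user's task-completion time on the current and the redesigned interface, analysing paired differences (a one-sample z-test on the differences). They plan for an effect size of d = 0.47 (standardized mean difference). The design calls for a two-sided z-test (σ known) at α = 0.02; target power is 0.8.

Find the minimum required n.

n = 46

Set Φ(δ − 2.326) = 0.8; then δ − 2.326 = Φ⁻¹(0.8) = 0.842, giving δ = 3.168.
(For δ > 0 the lower-tail rejection region contributes negligibly to power, so the one-term inversion is standard.)
δ = d·√n ⇒ n = (δ/d)² = (3.168 / 0.47)² = 45.43.
Rounding up, n = 46.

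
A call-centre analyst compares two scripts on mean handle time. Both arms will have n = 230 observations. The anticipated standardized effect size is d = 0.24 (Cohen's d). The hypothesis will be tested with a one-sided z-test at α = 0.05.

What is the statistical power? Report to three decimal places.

Power ≈ 0.824

Noncentrality parameter: δ = d·√(n/2) = 0.24 × √(230/2) = 2.5737
Critical value for a one-sided test at α = 0.05: z_α = 1.645.
Power = Φ(δ − 1.645) = Φ(0.929) = 0.8235.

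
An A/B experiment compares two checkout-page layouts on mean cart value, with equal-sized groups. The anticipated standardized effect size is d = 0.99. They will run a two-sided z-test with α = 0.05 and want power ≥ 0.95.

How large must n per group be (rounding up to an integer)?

n = 27 per group

For power 0.95 need Φ(δ − z_{0.025}) = 0.95, so δ = z_{0.025} + z_{0.05} = 1.960 + 1.645 = 3.605.
(For δ > 0 the lower-tail rejection region contributes negligibly to power, so the one-term inversion is standard.)
δ = d·√(n/2) ⇒ n = 2(δ/d)² = 2 × (3.605 / 0.99)² = 26.52.
Rounding up, n = 27 per group.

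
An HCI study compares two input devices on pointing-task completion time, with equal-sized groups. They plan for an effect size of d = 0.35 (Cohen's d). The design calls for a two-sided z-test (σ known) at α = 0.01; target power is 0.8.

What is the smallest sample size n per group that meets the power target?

For power 0.8 need Φ(δ − z_{0.005}) = 0.8, so δ = z_{0.005} + z_{0.20} = 2.576 + 0.842 = 3.417.
(The Φ(−δ − z_{α/2}) term is vanishingly small for δ > 0 and is dropped in the standard sample-size formula.)
δ = d·√(n/2) ⇒ n = 2(δ/d)² = 2 × (3.417 / 0.35)² = 190.68.
Round up to the next whole unit.

n = 191 per group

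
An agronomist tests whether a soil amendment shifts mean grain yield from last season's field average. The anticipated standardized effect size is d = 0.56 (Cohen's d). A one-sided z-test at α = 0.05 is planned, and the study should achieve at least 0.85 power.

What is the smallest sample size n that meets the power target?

n = 23

For power 0.85 need Φ(δ − z_{0.05}) = 0.85, so δ = z_{0.05} + z_{0.15} = 1.645 + 1.036 = 2.681.
δ = d·√n ⇒ n = (δ/d)² = (2.681 / 0.56)² = 22.93.
Round up to the next whole unit.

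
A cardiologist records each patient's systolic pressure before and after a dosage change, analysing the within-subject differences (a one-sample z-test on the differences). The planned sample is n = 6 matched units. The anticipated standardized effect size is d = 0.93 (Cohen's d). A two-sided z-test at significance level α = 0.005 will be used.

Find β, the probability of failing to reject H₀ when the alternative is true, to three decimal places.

Noncentrality parameter: δ = d·√n = 0.93 × √6 = 2.2780
Two-sided α = 0.005 → critical value z_{0.0025} = 2.807.
Power = Φ(δ − 2.807) + Φ(−δ − 2.807) = Φ(-0.529) + Φ(-5.085) = 0.2984 + 0.0000 = 0.2984.
Type II error: β = 1 − power = 1 − 0.2984 = 0.7016.

β ≈ 0.702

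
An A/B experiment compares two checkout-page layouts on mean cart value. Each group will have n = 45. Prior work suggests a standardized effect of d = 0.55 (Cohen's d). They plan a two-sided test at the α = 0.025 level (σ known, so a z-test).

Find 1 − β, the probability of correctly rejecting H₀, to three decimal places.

Power ≈ 0.643

Noncentrality parameter: δ = d·√(n/2) = 0.55 × √(45/2) = 2.6089
Critical value for a two-sided test at α = 0.025: z_{α/2} = 2.241.
Power = Φ(δ − 2.241) + Φ(−δ − 2.241) = Φ(0.367) + Φ(-4.850) = 0.6434 + 0.0000 = 0.6434.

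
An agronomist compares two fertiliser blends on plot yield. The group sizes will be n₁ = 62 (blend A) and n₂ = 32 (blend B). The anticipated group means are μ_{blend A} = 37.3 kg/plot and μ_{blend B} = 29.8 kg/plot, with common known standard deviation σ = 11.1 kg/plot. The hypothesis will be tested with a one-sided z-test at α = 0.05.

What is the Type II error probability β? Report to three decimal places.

β ≈ 0.072

Standardized effect: d = |μ_{blend A} − μ_{blend B}| / σ = |37.3 − 29.8| / 11.1 = 0.6757
Noncentrality parameter: δ = d / √(1/n₁ + 1/n₂) = 0.6757 / √(1/62 + 1/32) = 3.1042
Critical value for a one-sided test at α = 0.05: z_α = 1.645.
Power = P(Z > 1.645 − δ) = Φ(1.459) = 0.9278.
Type II error: β = 1 − power = 1 − 0.9278 = 0.0722.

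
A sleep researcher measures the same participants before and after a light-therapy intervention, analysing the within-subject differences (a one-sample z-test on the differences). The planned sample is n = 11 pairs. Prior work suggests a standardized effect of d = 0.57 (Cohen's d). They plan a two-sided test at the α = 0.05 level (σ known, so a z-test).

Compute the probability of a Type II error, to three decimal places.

β ≈ 0.528

Noncentrality parameter: δ = d·√n = 0.57 × √11 = 1.8905
Critical value for a two-sided test at α = 0.05: z_{α/2} = 1.960.
Power = Φ(δ − 1.960) + Φ(−δ − 1.960) = Φ(-0.069) + Φ(-3.850) = 0.4723 + 0.0001 = 0.4724.
Type II error: β = 1 − power = 1 − 0.4724 = 0.5276.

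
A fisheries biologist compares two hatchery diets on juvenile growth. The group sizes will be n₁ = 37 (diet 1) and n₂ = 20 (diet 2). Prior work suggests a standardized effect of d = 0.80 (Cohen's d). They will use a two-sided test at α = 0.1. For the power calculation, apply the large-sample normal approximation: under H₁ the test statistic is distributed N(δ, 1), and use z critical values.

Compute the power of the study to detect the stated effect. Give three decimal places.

Noncentrality parameter: δ = d / √(1/n₁ + 1/n₂) = 0.80 / √(1/37 + 1/20) = 2.8825
Critical value for a two-sided test at α = 0.1: z_{α/2} = 1.645.
Power = Φ(δ − 1.645) + Φ(−δ − 1.645) = Φ(1.238) + Φ(-4.527) = 0.8921 + 0.0000 = 0.8921.

Power ≈ 0.892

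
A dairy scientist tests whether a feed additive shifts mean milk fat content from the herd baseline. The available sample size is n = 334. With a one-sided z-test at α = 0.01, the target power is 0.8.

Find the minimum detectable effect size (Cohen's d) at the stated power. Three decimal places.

d ≈ 0.173

Required noncentrality: δ = z_{0.01} + z_{0.20} = 2.326 + 0.842 = 3.168.
δ = d·√n ⇒ d = δ/√n = 3.168/√334 = 0.1733.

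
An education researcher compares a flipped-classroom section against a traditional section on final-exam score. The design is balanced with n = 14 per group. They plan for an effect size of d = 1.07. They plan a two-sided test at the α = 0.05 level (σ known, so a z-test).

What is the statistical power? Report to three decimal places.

Noncentrality parameter: δ = d·√(n/2) = 1.07 × √(14/2) = 2.8310
Critical value for a two-sided test at α = 0.05: z_{α/2} = 1.960.
Power = Φ(δ − 1.960) + Φ(−δ − 1.960) = Φ(0.871) + Φ(-4.791) = 0.8081 + 0.0000 = 0.8081.

Power ≈ 0.808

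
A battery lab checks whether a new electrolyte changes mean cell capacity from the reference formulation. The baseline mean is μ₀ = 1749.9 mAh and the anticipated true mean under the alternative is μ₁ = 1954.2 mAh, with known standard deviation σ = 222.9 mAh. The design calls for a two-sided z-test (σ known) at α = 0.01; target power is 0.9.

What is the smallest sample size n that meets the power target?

n = 18

Standardized effect: d = |μ₁ − μ₀| / σ = |1954.2 − 1749.9| / 222.9 = 0.9166
For power 0.9 need Φ(δ − z_{0.005}) = 0.9, so δ = z_{0.005} + z_{0.10} = 2.576 + 1.282 = 3.857.
(Ignoring the negligible lower-tail rejection probability gives the usual closed-form inversion.)
δ = d·√n ⇒ n = (δ/d)² = (3.857 / 0.9166)² = 17.71.
Round up to the next whole unit.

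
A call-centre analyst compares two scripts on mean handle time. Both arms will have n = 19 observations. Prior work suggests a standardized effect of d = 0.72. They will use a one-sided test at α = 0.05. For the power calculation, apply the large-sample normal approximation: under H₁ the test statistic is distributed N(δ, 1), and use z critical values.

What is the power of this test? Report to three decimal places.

Power ≈ 0.717

Noncentrality parameter: δ = d·√(n/2) = 0.72 × √(19/2) = 2.2192
One-sided α = 0.05 → critical value z_{0.05} = 1.645.
Power = P(Z > 1.645 − δ) = Φ(0.574) = 0.7171.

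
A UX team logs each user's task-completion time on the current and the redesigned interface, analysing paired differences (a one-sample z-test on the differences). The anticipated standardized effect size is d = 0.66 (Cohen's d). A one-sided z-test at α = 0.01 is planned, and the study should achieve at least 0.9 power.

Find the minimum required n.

n = 30

Set Φ(δ − 2.326) = 0.9; then δ − 2.326 = Φ⁻¹(0.9) = 1.282, giving δ = 3.608.
δ = d·√n ⇒ n = (δ/d)² = (3.608 / 0.66)² = 29.88.
Rounding up, n = 30.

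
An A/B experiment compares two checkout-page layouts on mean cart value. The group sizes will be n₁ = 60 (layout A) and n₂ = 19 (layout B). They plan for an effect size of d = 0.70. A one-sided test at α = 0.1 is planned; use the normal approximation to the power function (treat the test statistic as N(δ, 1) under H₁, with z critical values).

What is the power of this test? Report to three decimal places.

Power ≈ 0.916

Noncentrality parameter: δ = d / √(1/n₁ + 1/n₂) = 0.70 / √(1/60 + 1/19) = 2.6591
One-sided α = 0.1 → critical value z_{0.1} = 1.282.
Power = Φ(δ − 1.282) = Φ(1.378) = 0.9158.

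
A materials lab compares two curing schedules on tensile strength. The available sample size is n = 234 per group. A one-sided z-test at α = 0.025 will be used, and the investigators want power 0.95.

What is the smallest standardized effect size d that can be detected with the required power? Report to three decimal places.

d ≈ 0.333

Required noncentrality: δ = z_{0.025} + z_{0.05} = 1.960 + 1.645 = 3.605.
δ = d·√(n/2) ⇒ d = δ/√(n/2) = 3.605/√(234/2) = 0.3333.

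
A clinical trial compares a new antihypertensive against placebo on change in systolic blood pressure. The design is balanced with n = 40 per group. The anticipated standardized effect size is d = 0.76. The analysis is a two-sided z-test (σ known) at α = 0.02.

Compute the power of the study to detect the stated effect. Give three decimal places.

Power ≈ 0.858

Noncentrality parameter: δ = d·√(n/2) = 0.76 × √(40/2) = 3.3988
Critical value for a two-sided test at α = 0.02: z_{α/2} = 2.326.
Power = Φ(δ − 2.326) + Φ(−δ − 2.326) = Φ(1.072) + Φ(-5.725) = 0.8582 + 0.0000 = 0.8582.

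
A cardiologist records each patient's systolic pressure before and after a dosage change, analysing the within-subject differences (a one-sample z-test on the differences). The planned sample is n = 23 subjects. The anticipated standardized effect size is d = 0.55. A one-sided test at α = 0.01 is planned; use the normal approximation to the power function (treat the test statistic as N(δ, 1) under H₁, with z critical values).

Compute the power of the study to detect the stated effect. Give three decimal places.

Power ≈ 0.622

Noncentrality parameter: λ = d·√n = 0.55 × √23 = 2.6377
One-sided α = 0.01 → critical value z_{0.01} = 2.326.
Power = P(Z > 2.326 − λ) = Φ(0.311) = 0.6222.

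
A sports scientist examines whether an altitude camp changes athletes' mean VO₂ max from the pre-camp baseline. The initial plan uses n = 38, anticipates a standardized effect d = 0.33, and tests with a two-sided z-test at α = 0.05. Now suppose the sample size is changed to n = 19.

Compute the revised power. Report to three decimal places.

Power ≈ 0.301

With n = 19: δ = d·√n = 0.33 × √19 = 1.4384. Critical value z_{0.025} = 1.960.
Revised power = Φ(δ − 1.960) + Φ(−δ − 1.960) = Φ(-0.522) + Φ(-3.398) = 0.3010 + 0.0003 = 0.3013.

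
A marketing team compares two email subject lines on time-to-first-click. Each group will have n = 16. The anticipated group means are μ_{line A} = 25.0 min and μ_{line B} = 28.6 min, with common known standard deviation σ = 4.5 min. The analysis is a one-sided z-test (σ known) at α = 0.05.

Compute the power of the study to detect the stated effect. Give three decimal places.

Power ≈ 0.732

Standardized effect: d = |μ_{line A} − μ_{line B}| / σ = |25.0 − 28.6| / 4.5 = 0.8000
Noncentrality parameter: δ = d·√(n/2) = 0.8000 × √(16/2) = 2.2627
One-sided α = 0.05 → critical value z_{0.05} = 1.645.
Power = P(Z > 1.645 − δ) = Φ(0.618) = 0.7317.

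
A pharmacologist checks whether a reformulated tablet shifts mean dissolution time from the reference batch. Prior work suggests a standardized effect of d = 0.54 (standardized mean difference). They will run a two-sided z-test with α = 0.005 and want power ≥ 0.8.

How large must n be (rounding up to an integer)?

n = 46

Set Φ(δ − 2.807) = 0.8; then δ − 2.807 = Φ⁻¹(0.8) = 0.842, giving δ = 3.649.
(Ignoring the negligible lower-tail rejection probability gives the usual closed-form inversion.)
δ = d·√n ⇒ n = (δ/d)² = (3.649 / 0.54)² = 45.65.
Rounding up, n = 46.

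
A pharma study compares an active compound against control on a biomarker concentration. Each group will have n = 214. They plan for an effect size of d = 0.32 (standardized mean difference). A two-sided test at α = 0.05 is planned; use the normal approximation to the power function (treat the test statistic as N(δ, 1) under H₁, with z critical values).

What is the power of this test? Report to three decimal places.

Noncentrality parameter: δ = d·√(n/2) = 0.32 × √(214/2) = 3.3101
Critical value for a two-sided test at α = 0.05: z_{α/2} = 1.960.
Power = Φ(δ − 1.960) + Φ(−δ − 1.960) = Φ(1.350) + Φ(-5.270) = 0.9115 + 0.0000 = 0.9115.

Power ≈ 0.912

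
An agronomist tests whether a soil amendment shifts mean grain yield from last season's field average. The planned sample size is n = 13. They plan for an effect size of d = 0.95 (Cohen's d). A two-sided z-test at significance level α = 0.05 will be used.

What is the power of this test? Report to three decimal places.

Power ≈ 0.929

Noncentrality parameter: δ = d·√n = 0.95 × √13 = 3.4253
Critical value for a two-sided test at α = 0.05: z_{α/2} = 1.960.
Power = Φ(δ − 1.960) + Φ(−δ − 1.960) = Φ(1.465) + Φ(-5.385) = 0.9286 + 0.0000 = 0.9286.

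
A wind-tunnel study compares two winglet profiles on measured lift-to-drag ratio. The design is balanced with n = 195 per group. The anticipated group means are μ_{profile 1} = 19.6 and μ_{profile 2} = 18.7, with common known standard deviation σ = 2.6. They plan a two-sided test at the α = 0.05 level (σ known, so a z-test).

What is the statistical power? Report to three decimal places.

Power ≈ 0.928

Standardized effect: d = |μ_{profile 1} − μ_{profile 2}| / σ = |19.6 − 18.7| / 2.6 = 0.3462
Noncentrality parameter: δ = d·√(n/2) = 0.3462 × √(195/2) = 3.4180
Critical value for a two-sided test at α = 0.05: z_{α/2} = 1.960.
Power = Φ(δ − 1.960) + Φ(−δ − 1.960) = Φ(1.458) + Φ(-5.378) = 0.9276 + 0.0000 = 0.9276.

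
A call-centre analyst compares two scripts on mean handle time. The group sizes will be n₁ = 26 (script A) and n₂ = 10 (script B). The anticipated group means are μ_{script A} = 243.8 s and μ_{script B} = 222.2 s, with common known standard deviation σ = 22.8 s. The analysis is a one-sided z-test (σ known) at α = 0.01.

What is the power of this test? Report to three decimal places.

Power ≈ 0.587

Standardized effect: d = |μ_{script A} − μ_{script B}| / σ = |243.8 − 222.2| / 22.8 = 0.9474
Noncentrality parameter: δ = d / √(1/n₁ + 1/n₂) = 0.9474 / √(1/26 + 1/10) = 2.5460
Critical value for a one-sided test at α = 0.01: z_α = 2.326.
Power = Φ(δ − 2.326) = Φ(0.220) = 0.5869.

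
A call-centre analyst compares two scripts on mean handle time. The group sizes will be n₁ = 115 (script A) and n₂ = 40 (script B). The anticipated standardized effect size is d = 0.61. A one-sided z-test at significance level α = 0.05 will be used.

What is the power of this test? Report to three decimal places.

Power ≈ 0.953

Noncentrality parameter: δ = d / √(1/n₁ + 1/n₂) = 0.61 / √(1/115 + 1/40) = 3.3231
One-sided α = 0.05 → critical value z_{0.05} = 1.645.
Power = Φ(δ − 1.645) = Φ(1.678) = 0.9534.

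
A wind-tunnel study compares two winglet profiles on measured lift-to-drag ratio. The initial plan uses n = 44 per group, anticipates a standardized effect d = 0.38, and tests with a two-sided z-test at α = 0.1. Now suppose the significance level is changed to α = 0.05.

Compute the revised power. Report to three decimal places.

δ = d·√(n/2) = 0.38 × √(44/2) = 1.7824 (unchanged). New critical value: z_{0.025} = 1.960.
Revised power = Φ(δ − 1.960) + Φ(−δ − 1.960) = Φ(-0.178) + Φ(-3.742) = 0.4295 + 0.0001 = 0.4296.

Power ≈ 0.430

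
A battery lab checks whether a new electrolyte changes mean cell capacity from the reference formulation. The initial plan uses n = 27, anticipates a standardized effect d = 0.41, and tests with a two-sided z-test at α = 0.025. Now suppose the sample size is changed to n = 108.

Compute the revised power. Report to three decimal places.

Power ≈ 0.978

With n = 108: δ = d·√n = 0.41 × √108 = 4.2608. Critical value z_{0.0125} = 2.241.
Revised power = Φ(δ − 2.241) + Φ(−δ − 2.241) = Φ(2.019) + Φ(-6.502) = 0.9783 + 0.0000 = 0.9783.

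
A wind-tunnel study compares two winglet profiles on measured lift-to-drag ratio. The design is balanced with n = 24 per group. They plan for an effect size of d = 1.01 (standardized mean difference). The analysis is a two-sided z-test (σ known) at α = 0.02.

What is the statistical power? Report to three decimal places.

Noncentrality parameter: λ = d·√(n/2) = 1.01 × √(24/2) = 3.4987
Two-sided α = 0.02 → critical value z_{0.01} = 2.326.
Power = Φ(λ − 2.326) + Φ(−λ − 2.326) = Φ(1.172) + Φ(-5.825) = 0.8795 + 0.0000 = 0.8795.

Power ≈ 0.879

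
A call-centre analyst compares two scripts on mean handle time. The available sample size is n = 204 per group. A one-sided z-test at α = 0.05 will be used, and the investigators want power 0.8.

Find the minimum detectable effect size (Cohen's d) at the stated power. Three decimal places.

d ≈ 0.246

Need Φ(δ − 1.645) = 0.8, so δ = 1.645 + 0.842 = 2.486.
δ = d·√(n/2) ⇒ d = δ/√(n/2) = 2.486/√(204/2) = 0.2462.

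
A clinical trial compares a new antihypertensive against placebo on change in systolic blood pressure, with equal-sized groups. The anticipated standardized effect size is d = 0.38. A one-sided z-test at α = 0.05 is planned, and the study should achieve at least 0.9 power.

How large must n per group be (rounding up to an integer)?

Set Φ(δ − 1.645) = 0.9; then δ − 1.645 = Φ⁻¹(0.9) = 1.282, giving δ = 2.926.
δ = d·√(n/2) ⇒ n = 2(δ/d)² = 2 × (2.926 / 0.38)² = 118.61.
Rounding up, n = 119 per group.

n = 119 per group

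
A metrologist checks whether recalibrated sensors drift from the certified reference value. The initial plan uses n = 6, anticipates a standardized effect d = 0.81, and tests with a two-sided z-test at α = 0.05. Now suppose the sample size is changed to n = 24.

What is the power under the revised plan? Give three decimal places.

Power ≈ 0.978

With n = 24: δ = d·√n = 0.81 × √24 = 3.9682. Critical value z_{0.025} = 1.960.
Revised power = Φ(δ − 1.960) + Φ(−δ − 1.960) = Φ(2.008) + Φ(-5.928) = 0.9777 + 0.0000 = 0.9777.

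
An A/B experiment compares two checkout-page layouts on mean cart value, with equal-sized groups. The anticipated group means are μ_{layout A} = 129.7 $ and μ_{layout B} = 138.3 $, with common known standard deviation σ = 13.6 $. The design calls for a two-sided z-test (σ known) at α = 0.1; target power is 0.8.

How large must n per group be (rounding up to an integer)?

n = 31 per group

Standardized effect: d = |μ_{layout A} − μ_{layout B}| / σ = |129.7 − 138.3| / 13.6 = 0.6324
Set Φ(δ − 1.645) = 0.8; then δ − 1.645 = Φ⁻¹(0.8) = 0.842, giving δ = 2.486.
(For δ > 0 the lower-tail rejection region contributes negligibly to power, so the one-term inversion is standard.)
δ = d·√(n/2) ⇒ n = 2(δ/d)² = 2 × (2.486 / 0.6324)² = 30.92.
Round up to the next whole unit.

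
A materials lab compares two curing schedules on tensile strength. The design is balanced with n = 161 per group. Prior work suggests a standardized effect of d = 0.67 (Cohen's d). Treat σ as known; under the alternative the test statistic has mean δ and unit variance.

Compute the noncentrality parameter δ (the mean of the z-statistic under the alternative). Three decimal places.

The noncentrality parameter scales effect size by the design's sample-size factor: δ = d·√(n/2) = 0.67 × √(161/2) = 6.0114

δ ≈ 6.011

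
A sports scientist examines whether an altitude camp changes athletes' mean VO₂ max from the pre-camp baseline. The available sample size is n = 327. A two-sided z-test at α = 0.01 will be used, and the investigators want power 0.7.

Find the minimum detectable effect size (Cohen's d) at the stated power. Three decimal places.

Required noncentrality: δ = z_{0.005} + z_{0.30} = 2.576 + 0.524 = 3.100.
(Lower-tail contribution to power is negligible for δ > 0.)
δ = d·√n ⇒ d = δ/√n = 3.100/√327 = 0.1714.

d ≈ 0.171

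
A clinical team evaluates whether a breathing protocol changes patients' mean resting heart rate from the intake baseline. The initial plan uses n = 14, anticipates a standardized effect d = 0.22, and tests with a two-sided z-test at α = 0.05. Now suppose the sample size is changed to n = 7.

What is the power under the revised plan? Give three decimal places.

Power ≈ 0.090

With n = 7: δ = d·√n = 0.22 × √7 = 0.5821. Critical value z_{0.025} = 1.960.
Revised power = Φ(δ − 1.960) + Φ(−δ − 1.960) = Φ(-1.378) + Φ(-2.542) = 0.0841 + 0.0055 = 0.0896.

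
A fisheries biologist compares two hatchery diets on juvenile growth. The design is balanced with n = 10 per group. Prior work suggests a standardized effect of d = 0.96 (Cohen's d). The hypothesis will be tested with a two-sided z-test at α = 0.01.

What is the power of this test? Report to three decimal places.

Noncentrality parameter: λ = d·√(n/2) = 0.96 × √(10/2) = 2.1466
Two-sided α = 0.01 → critical value z_{0.005} = 2.576.
Power = Φ(λ − 2.576) + Φ(−λ − 2.576) = Φ(-0.429) + Φ(-4.722) = 0.3339 + 0.0000 = 0.3339.

Power ≈ 0.334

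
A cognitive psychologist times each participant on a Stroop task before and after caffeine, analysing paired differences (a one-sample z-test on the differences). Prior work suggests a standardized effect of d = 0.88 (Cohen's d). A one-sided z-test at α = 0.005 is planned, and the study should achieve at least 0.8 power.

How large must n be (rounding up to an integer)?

n = 16

For power 0.8 need Φ(δ − z_{0.005}) = 0.8, so δ = z_{0.005} + z_{0.20} = 2.576 + 0.842 = 3.417.
δ = d·√n ⇒ n = (δ/d)² = (3.417 / 0.88)² = 15.08.
Round up to the next whole unit.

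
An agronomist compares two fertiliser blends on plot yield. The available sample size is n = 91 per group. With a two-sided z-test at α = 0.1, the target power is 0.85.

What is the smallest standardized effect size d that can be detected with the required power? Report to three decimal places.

Required noncentrality: δ = z_{0.05} + z_{0.15} = 1.645 + 1.036 = 2.681.
(The second rejection-region term Φ(−δ − z_{α/2}) is negligible and dropped.)
δ = d·√(n/2) ⇒ d = δ/√(n/2) = 2.681/√(91/2) = 0.3975.

d ≈ 0.398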